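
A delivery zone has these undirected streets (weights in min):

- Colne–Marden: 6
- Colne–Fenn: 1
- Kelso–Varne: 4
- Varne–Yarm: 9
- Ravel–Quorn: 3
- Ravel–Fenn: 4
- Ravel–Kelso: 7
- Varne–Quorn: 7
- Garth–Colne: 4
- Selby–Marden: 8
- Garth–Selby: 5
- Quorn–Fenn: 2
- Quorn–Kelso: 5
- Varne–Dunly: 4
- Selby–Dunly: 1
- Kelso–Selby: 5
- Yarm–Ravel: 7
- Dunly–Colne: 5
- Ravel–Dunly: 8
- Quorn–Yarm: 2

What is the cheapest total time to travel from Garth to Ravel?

Settle nodes by increasing distance from Garth:
Garth: 0
Colne: 4  (via Garth)
Fenn: 5  (via Colne)
Selby: 5  (via Garth)
Dunly: 6  (via Selby)
Quorn: 7  (via Fenn)
Yarm: 9  (via Quorn)
Ravel: 9  (via Fenn)
Shortest route: Garth → Colne → Fenn → Ravel = 9 min.

9 min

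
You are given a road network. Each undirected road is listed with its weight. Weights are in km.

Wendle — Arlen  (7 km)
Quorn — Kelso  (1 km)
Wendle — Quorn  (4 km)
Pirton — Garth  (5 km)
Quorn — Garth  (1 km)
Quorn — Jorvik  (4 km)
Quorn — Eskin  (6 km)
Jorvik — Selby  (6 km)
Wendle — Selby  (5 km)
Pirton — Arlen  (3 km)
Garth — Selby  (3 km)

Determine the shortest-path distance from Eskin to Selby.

Settle nodes by increasing distance from Eskin:
Eskin: 0
Quorn: 6  (via Eskin)
Garth: 7  (via Quorn)
Kelso: 7  (via Quorn)
Jorvik: 10  (via Quorn)
Selby: 10  (via Garth)
Shortest route: Eskin–Quorn–Garth–Selby = 10 km.

10 km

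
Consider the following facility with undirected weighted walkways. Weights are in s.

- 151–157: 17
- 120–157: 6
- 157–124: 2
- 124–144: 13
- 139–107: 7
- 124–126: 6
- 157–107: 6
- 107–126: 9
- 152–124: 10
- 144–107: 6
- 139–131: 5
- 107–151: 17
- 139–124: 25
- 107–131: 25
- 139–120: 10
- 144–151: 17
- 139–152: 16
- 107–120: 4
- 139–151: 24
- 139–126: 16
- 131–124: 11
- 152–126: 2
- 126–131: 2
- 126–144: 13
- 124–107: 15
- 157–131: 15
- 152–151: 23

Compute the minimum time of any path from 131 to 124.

Candidate routes:
131 → 126 → 152 → 124: 2+2+10 = 14
131 → 126 → 124: 2+6 = 8
131 → 124: 11 = 11
Cheapest is 131 → 126 → 124 at 8 s.

8 s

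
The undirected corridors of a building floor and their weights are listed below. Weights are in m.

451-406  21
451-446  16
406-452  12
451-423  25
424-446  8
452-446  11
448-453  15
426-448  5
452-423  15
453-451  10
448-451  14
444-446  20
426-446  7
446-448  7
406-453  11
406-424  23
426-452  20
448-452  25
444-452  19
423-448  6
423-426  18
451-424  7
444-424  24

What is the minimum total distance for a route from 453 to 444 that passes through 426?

Best 453 to 426: 453–448–426 costing 20
Best 426 to 444: 426–446–444 costing 27
Total via 426: 20 + 27 = 47 m.

47 m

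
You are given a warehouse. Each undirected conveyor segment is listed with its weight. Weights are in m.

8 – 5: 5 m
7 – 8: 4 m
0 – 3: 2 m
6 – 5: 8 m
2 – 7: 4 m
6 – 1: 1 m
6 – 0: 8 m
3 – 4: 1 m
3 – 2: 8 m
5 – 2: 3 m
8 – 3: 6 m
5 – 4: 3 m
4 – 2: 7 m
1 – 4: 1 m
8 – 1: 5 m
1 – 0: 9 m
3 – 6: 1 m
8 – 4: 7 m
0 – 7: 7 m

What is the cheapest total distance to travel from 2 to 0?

Settle nodes by increasing distance from 2:
2: 0
5: 3  (via 2)
7: 4  (via 2)
4: 6  (via 5)
1: 7  (via 4)
3: 7  (via 4)
6: 8  (via 1)
8: 8  (via 5)
0: 9  (via 3)
Shortest route: 2 → 5 → 4 → 3 → 0 = 9 m.

9 m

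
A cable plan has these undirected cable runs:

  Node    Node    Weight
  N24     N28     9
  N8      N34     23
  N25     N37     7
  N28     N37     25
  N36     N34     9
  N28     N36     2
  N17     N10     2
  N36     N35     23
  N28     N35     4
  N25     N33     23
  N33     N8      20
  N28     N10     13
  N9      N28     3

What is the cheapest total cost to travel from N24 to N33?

Candidate routes:
N24–N28–N37–N25–N33: 9+25+7+23 = 64
N24–N28–N36–N34–N8–N33: 9+2+9+23+20 = 63
Cheapest is N24–N28–N36–N34–N8–N33 at 63.

63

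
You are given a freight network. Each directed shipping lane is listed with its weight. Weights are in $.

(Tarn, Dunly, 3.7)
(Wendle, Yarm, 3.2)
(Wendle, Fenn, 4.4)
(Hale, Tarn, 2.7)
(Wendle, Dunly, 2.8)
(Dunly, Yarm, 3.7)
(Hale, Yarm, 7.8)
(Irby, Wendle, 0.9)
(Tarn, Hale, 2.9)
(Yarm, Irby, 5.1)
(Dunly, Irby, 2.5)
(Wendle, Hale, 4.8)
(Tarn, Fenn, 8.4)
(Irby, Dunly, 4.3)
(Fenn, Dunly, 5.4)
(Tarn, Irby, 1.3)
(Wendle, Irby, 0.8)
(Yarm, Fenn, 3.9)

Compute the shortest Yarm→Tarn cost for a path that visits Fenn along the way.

Best Yarm to Fenn: Yarm–Fenn costing 3.9
Best Fenn to Tarn: Fenn–Dunly–Irby–Wendle–Hale–Tarn costing 16.3
Total via Fenn: 3.9 + 16.3 = $20.2.

$20.2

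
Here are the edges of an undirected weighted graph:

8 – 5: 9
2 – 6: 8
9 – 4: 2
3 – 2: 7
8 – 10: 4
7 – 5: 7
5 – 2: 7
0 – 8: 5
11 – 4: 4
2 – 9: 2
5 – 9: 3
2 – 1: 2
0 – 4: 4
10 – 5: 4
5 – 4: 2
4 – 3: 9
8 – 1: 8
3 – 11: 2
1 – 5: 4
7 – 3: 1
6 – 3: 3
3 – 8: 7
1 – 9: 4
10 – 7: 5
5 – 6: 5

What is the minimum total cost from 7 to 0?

Settle nodes by increasing distance from 7:
7: 0
3: 1  (via 7)
11: 3  (via 3)
6: 4  (via 3)
10: 5  (via 7)
4: 7  (via 11)
5: 7  (via 7)
2: 8  (via 3)
8: 8  (via 3)
9: 9  (via 4)
1: 10  (via 2)
0: 11  (via 4)
Shortest route: 7 → 3 → 11 → 4 → 0 = 11.

11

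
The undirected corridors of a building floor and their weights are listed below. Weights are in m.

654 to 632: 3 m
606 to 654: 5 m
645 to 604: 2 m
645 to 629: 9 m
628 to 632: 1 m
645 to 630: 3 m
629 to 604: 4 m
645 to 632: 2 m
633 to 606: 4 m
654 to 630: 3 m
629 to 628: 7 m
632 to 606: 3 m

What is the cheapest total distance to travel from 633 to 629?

15 m

Compare a few routes:
633–606–632–645–629: 4+3+2+9 = 18
633–606–632–628–629: 4+3+1+7 = 15
633–606–654–632–645–604–629: 4+5+3+2+2+4 = 20
Cheapest is 633–606–632–628–629 at 15 m.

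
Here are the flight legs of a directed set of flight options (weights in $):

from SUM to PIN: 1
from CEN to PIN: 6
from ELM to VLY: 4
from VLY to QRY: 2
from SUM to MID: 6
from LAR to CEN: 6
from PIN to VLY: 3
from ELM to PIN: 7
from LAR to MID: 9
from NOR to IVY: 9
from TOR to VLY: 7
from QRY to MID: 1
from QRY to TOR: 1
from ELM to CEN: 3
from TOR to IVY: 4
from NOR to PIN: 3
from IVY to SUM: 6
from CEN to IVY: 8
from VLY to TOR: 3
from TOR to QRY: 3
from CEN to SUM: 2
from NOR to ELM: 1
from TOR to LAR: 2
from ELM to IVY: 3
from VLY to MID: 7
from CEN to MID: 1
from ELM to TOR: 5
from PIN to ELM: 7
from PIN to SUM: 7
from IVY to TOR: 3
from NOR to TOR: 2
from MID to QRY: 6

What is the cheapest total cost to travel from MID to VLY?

$14

Settle nodes by increasing distance from MID:
MID: 0
QRY: 6  (via MID)
TOR: 7  (via QRY)
LAR: 9  (via TOR)
IVY: 11  (via TOR)
VLY: 14  (via TOR)
Shortest route: MID–QRY–TOR–VLY = $14.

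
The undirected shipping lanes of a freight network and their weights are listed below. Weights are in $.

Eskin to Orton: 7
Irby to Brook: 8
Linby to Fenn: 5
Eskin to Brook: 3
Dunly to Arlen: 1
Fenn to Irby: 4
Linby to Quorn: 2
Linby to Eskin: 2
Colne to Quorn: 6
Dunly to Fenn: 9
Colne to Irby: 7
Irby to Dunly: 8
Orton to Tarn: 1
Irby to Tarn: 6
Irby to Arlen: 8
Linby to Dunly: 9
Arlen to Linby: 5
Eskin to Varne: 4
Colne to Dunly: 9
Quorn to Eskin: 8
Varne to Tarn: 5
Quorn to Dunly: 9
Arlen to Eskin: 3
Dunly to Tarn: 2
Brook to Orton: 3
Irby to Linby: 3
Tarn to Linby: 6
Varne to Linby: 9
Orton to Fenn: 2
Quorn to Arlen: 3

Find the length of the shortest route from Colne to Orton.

Candidate routes:
Colne–Dunly–Tarn–Orton: 9+2+1 = 12
Colne–Irby–Fenn–Orton: 7+4+2 = 13
Cheapest is Colne–Dunly–Tarn–Orton at $12.

$12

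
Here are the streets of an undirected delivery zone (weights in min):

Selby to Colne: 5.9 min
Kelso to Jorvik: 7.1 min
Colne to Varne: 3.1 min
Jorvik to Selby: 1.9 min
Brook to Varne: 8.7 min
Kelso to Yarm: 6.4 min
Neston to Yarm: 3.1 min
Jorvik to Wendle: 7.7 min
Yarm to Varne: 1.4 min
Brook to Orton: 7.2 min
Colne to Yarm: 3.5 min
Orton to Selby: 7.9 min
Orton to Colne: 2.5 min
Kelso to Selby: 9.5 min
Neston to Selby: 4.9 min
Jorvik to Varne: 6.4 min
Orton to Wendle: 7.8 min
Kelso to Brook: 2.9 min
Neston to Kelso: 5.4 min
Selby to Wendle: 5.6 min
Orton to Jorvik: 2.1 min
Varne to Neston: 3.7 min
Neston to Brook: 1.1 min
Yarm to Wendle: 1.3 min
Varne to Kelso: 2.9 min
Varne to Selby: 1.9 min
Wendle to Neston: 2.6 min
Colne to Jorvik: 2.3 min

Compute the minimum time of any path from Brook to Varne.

4.8 min

Enumerating some paths:
Brook → Neston → Varne: 1.1+3.7 = 4.8
Brook → Neston → Yarm → Varne: 1.1+3.1+1.4 = 5.6
Brook → Neston → Wendle → Yarm → Varne: 1.1+2.6+1.3+1.4 = 6.4
Brook → Kelso → Varne: 2.9+2.9 = 5.8
The minimum is 4.8 min via Brook → Neston → Varne.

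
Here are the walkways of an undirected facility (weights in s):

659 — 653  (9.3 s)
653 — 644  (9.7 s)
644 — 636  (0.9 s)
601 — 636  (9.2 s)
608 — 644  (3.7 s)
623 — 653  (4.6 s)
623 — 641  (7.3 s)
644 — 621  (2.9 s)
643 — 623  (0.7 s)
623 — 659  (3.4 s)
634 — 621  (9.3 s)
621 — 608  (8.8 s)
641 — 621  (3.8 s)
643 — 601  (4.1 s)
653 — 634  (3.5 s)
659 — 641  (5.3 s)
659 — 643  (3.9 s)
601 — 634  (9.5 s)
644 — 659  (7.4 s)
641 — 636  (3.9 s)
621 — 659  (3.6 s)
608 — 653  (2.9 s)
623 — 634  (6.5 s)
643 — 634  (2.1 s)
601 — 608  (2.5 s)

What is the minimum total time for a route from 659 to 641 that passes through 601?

19 s

Shortest 659→601: 659 → 643 → 601 = 8
Best 601 to 641: 601 → 608 → 644 → 636 → 641 costing 11
Total via 601: 8 + 11 = 19 s.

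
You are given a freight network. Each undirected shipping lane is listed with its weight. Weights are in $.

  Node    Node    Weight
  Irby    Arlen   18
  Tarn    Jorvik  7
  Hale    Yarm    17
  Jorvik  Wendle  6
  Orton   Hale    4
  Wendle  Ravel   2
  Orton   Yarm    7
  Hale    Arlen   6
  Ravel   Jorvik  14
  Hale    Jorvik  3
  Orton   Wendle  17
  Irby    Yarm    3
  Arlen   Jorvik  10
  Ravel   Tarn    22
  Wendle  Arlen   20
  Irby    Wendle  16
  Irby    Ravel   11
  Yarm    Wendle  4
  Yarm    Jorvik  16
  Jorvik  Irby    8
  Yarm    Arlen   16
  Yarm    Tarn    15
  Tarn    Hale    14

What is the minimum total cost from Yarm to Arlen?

$16

Shortest distances from Yarm:
Yarm: 0
Irby: 3  (via Yarm)
Wendle: 4  (via Yarm)
Ravel: 6  (via Wendle)
Orton: 7  (via Yarm)
Jorvik: 10  (via Wendle)
Hale: 11  (via Orton)
Tarn: 15  (via Yarm)
Arlen: 16  (via Yarm)
Shortest route: Yarm → Arlen = $16.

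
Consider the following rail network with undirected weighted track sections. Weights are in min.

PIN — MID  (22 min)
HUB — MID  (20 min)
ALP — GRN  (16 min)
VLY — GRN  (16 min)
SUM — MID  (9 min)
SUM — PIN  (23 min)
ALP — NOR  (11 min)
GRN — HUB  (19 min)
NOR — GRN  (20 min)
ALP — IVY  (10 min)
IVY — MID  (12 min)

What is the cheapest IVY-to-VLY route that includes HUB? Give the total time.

Best IVY to HUB: IVY–MID–HUB costing 32
Shortest HUB→VLY: HUB–GRN–VLY = 35
Total via HUB: 32 + 35 = 67 min.

67 min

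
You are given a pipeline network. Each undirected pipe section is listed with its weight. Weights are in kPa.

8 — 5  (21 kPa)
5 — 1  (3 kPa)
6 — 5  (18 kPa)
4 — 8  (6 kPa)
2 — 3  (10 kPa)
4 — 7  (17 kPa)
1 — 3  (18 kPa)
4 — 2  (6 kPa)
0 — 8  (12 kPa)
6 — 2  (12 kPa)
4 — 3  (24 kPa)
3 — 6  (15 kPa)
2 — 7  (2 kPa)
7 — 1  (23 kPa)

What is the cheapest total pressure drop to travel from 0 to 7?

26 kPa

Compare a few routes:
0 - 8 - 4 - 7: 12+6+17 = 35
0 - 8 - 4 - 3 - 2 - 7: 12+6+24+10+2 = 54
0 - 8 - 4 - 2 - 7: 12+6+6+2 = 26
The minimum is 26 kPa via 0 - 8 - 4 - 2 - 7.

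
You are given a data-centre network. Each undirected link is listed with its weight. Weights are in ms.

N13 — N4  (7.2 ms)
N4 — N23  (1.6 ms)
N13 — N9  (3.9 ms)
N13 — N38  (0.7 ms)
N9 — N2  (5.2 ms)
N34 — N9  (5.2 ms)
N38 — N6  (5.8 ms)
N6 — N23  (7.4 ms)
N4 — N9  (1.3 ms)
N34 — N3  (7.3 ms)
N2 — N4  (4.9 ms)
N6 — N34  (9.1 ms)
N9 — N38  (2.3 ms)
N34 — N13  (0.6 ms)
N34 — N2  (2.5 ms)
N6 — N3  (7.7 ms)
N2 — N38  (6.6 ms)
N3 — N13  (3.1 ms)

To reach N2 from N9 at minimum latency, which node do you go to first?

Candidate routes:
N9 → N2: 5.2 = 5.2
N9 → N38 → N13 → N34 → N2: 2.3+0.7+0.6+2.5 = 6.1
The minimum is 5.2 ms via N9 → N2.
So from N9 the first move is to N2.

N2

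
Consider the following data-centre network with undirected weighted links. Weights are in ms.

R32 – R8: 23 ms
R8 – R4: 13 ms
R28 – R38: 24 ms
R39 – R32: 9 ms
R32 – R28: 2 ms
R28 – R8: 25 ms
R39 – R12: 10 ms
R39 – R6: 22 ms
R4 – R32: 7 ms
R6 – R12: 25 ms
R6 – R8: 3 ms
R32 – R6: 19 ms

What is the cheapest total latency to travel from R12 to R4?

26 ms

Shortest distances from R12:
R12: 0
R39: 10  (via R12)
R32: 19  (via R39)
R28: 21  (via R32)
R6: 25  (via R12)
R4: 26  (via R32)
Shortest route: R12 → R39 → R32 → R4 = 26 ms.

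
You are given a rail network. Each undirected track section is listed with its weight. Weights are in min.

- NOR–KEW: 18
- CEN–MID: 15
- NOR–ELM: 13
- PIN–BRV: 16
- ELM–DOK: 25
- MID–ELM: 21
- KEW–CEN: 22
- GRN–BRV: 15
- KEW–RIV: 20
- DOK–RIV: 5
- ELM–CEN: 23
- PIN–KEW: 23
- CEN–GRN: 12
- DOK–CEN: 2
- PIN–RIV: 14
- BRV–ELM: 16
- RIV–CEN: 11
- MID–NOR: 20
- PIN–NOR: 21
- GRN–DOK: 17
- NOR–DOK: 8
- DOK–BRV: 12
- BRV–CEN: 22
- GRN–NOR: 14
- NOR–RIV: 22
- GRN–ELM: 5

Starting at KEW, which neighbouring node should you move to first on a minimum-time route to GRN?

NOR

Candidate routes:
KEW - NOR - ELM - GRN: 18+13+5 = 36
KEW - NOR - GRN: 18+14 = 32
KEW - CEN - GRN: 22+12 = 34
The minimum is 32 min via KEW - NOR - GRN.
So from KEW the first move is to NOR.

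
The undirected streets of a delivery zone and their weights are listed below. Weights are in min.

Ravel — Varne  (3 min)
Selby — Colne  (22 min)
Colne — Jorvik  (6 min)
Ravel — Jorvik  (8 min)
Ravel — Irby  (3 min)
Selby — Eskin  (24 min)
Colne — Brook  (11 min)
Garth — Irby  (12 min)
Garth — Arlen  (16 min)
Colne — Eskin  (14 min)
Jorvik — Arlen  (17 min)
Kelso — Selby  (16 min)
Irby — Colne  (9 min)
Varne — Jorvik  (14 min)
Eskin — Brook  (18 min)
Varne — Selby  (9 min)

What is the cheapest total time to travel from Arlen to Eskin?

37 min

Enumerating some paths:
Arlen - Garth - Irby - Colne - Eskin: 16+12+9+14 = 51
Arlen - Jorvik - Colne - Eskin: 17+6+14 = 37
Arlen - Jorvik - Colne - Brook - Eskin: 17+6+11+18 = 52
Arlen - Jorvik - Ravel - Irby - Colne - Eskin: 17+8+3+9+14 = 51
Cheapest is Arlen - Jorvik - Colne - Eskin at 37 min.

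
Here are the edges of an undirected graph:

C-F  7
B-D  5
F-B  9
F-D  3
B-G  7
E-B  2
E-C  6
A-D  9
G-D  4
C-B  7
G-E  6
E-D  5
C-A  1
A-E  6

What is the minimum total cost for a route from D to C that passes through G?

16

Shortest D→G: D → G = 4
Best G to C: G → E → C costing 12
Total via G: 4 + 12 = 16.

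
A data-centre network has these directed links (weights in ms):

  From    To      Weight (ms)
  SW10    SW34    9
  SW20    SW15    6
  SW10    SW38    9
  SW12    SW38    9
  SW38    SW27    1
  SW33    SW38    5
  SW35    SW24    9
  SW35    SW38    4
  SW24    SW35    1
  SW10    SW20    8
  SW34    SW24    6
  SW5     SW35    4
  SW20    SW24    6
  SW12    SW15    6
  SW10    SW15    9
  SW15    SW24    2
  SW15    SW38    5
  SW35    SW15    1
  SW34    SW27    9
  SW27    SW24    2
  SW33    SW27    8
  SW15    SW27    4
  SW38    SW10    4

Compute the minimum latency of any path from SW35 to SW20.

Compare a few routes:
SW35 - SW15 - SW38 - SW10 - SW20: 1+5+4+8 = 18
SW35 - SW38 - SW10 - SW20: 4+4+8 = 16
Cheapest is SW35 - SW38 - SW10 - SW20 at 16 ms.

16 ms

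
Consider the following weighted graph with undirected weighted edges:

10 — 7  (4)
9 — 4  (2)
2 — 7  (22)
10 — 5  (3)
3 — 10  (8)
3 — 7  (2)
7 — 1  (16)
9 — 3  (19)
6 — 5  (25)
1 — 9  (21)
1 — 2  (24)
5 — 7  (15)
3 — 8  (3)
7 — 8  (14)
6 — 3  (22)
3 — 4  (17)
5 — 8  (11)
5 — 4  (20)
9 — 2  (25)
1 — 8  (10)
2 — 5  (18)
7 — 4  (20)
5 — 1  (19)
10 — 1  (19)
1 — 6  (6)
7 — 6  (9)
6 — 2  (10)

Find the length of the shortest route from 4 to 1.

23

Settle nodes by increasing distance from 4:
4: 0
9: 2  (via 4)
3: 17  (via 4)
7: 19  (via 3)
5: 20  (via 4)
8: 20  (via 3)
1: 23  (via 9)
Shortest route: 4 → 9 → 1 = 23.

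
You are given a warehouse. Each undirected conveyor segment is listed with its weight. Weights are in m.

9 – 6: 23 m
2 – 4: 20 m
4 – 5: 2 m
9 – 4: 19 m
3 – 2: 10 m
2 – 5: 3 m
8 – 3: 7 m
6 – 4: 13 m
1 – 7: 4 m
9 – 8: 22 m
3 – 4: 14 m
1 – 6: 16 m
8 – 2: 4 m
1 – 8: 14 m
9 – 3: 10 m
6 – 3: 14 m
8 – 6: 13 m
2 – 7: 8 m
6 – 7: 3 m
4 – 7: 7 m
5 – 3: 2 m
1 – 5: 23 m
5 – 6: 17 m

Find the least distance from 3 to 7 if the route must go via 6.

Shortest 3→6: 3–6 = 14
Best 6 to 7: 6–7 costing 3
Total via 6: 14 + 3 = 17 m.

17 m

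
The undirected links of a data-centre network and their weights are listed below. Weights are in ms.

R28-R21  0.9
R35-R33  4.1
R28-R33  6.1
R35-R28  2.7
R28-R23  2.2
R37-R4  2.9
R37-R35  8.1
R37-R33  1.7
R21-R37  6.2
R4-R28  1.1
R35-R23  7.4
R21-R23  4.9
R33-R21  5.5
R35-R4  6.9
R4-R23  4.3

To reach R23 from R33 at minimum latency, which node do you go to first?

Compare a few routes:
R33–R28–R23: 6.1+2.2 = 8.3
R33–R37–R4–R28–R23: 1.7+2.9+1.1+2.2 = 7.9
The minimum is 7.9 ms via R33–R37–R4–R28–R23.
So from R33 the first move is to R37.

R37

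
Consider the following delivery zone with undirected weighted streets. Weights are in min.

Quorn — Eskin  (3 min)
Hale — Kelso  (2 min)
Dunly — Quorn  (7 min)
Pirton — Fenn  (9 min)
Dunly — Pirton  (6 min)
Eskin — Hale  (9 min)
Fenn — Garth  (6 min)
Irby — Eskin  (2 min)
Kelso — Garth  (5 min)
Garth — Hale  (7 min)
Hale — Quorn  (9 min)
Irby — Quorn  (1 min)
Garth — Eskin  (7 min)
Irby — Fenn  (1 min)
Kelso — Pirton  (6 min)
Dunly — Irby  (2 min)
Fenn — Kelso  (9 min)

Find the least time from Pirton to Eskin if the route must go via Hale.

17 min

Best Pirton to Hale: Pirton–Kelso–Hale costing 8
Best Hale to Eskin: Hale–Eskin costing 9
Total via Hale: 8 + 9 = 17 min.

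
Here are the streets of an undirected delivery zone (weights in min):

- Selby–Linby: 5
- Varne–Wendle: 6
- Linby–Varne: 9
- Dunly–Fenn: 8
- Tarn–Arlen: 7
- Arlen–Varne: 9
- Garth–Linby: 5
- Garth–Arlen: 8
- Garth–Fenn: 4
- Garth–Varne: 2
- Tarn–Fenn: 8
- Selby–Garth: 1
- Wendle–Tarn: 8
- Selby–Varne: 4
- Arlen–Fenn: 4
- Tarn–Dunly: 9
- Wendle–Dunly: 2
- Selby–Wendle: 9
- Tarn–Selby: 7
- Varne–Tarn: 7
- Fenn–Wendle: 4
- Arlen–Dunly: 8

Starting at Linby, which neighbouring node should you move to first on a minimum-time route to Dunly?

Candidate routes:
Linby–Selby–Wendle–Dunly: 5+9+2 = 16
Linby–Selby–Garth–Fenn–Wendle–Dunly: 5+1+4+4+2 = 16
Linby–Garth–Varne–Wendle–Dunly: 5+2+6+2 = 15
The minimum is 15 min via Linby–Garth–Varne–Wendle–Dunly.
So from Linby the first move is to Garth.

Garth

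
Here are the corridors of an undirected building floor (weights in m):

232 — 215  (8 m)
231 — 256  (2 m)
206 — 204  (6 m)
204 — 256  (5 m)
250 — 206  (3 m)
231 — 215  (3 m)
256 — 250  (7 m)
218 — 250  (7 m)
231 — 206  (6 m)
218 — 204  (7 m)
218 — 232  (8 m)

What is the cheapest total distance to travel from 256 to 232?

13 m

Settle nodes by increasing distance from 256:
256: 0
231: 2  (via 256)
215: 5  (via 231)
204: 5  (via 256)
250: 7  (via 256)
206: 8  (via 231)
218: 12  (via 204)
232: 13  (via 215)
Shortest route: 256–231–215–232 = 13 m.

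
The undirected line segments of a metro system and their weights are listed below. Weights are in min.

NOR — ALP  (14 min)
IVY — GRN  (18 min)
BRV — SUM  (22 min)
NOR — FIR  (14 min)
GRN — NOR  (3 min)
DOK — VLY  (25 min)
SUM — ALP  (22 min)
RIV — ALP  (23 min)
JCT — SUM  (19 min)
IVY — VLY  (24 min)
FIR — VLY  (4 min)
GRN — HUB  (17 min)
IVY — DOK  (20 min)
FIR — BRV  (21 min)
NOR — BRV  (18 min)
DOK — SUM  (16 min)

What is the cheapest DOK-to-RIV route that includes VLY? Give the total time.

80 min

Shortest DOK→VLY: DOK → VLY = 25
Shortest VLY→RIV: VLY → FIR → NOR → ALP → RIV = 55
Total via VLY: 25 + 55 = 80 min.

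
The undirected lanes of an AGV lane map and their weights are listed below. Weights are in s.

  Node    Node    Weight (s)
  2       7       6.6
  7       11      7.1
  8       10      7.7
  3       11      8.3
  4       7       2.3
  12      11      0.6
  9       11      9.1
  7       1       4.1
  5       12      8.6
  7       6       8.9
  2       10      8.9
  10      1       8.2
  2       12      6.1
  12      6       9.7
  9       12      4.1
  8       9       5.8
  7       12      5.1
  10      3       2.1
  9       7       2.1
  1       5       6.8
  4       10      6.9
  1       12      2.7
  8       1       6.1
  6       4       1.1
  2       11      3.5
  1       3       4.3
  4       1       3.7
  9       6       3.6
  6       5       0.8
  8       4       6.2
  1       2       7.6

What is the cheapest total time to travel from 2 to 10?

8.9 s

Settle nodes by increasing distance from 2:
2: 0
11: 3.5  (via 2)
12: 4.1  (via 11)
7: 6.6  (via 2)
1: 6.8  (via 12)
9: 8.2  (via 12)
4: 8.9  (via 7)
10: 8.9  (via 2)
Shortest route: 2–10 = 8.9 s.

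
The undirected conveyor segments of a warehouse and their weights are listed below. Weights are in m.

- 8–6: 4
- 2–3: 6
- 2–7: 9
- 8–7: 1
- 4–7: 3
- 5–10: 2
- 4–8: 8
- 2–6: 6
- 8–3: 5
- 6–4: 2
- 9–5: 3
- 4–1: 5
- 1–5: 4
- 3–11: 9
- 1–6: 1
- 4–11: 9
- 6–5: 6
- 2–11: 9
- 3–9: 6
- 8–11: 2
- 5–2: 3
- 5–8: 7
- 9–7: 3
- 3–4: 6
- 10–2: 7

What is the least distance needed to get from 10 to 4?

9 m

Shortest distances from 10:
10: 0
5: 2  (via 10)
2: 5  (via 5)
9: 5  (via 5)
1: 6  (via 5)
6: 7  (via 1)
7: 8  (via 9)
4: 9  (via 6)
Shortest route: 10–5–1–6–4 = 9 m.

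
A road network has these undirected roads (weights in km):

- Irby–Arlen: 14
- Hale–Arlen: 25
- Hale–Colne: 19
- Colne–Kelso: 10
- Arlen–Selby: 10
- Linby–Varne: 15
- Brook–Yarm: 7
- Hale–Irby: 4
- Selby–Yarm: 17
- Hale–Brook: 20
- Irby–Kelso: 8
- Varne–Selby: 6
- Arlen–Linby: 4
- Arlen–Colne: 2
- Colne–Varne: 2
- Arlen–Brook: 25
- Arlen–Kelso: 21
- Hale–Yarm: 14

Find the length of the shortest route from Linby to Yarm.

Candidate routes:
Linby → Arlen → Irby → Hale → Yarm: 4+14+4+14 = 36
Linby → Arlen → Selby → Yarm: 4+10+17 = 31
Cheapest is Linby → Arlen → Selby → Yarm at 31 km.

31 km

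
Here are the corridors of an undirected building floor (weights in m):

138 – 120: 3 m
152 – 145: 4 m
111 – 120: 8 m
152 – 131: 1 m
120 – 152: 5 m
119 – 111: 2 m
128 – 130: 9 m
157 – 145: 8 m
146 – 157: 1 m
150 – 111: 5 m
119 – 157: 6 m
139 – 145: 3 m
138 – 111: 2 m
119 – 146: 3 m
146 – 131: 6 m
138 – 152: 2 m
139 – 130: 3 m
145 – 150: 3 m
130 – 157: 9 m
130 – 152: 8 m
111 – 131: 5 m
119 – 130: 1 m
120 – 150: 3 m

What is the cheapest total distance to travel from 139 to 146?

Compare a few routes:
139 - 130 - 119 - 146: 3+1+3 = 7
139 - 130 - 119 - 157 - 146: 3+1+6+1 = 11
The minimum is 7 m via 139 - 130 - 119 - 146.

7 m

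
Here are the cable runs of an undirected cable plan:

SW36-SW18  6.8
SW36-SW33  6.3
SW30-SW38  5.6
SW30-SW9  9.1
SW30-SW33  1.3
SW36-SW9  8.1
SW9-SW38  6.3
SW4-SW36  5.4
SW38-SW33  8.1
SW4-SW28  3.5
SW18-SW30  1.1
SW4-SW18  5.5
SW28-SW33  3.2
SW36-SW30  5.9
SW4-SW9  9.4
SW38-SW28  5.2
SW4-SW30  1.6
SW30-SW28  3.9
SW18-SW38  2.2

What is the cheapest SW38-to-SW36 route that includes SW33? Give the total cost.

10.9

Shortest SW38→SW33: SW38 → SW18 → SW30 → SW33 = 4.6
Best SW33 to SW36: SW33 → SW36 costing 6.3
Total via SW33: 4.6 + 6.3 = 10.9.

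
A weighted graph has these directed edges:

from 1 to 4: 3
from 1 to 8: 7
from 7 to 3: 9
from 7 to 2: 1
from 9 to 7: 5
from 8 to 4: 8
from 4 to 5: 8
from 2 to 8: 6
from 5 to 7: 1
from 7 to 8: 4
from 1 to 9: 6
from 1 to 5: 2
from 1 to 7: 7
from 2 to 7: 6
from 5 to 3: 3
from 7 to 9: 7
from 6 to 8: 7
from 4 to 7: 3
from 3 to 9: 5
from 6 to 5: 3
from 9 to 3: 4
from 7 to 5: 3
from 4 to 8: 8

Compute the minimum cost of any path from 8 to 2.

Candidate routes:
8 - 4 - 5 - 7 - 2: 8+8+1+1 = 18
8 - 4 - 7 - 2: 8+3+1 = 12
8 - 4 - 5 - 3 - 9 - 7 - 2: 8+8+3+5+5+1 = 30
Cheapest is 8 - 4 - 7 - 2 at 12.

12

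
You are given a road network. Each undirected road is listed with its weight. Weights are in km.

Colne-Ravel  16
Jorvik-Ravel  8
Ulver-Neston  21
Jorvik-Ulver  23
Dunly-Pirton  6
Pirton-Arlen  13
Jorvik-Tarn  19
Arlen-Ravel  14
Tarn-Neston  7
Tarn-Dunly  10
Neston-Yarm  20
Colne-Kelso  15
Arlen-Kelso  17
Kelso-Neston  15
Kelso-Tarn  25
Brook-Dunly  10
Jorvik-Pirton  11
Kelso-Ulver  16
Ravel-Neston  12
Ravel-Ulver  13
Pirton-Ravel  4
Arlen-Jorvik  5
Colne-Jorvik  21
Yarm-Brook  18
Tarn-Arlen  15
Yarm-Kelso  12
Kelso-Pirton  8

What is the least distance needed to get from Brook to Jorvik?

Running Dijkstra from Brook:
Brook: 0
Dunly: 10  (via Brook)
Pirton: 16  (via Dunly)
Yarm: 18  (via Brook)
Ravel: 20  (via Pirton)
Tarn: 20  (via Dunly)
Kelso: 24  (via Pirton)
Neston: 27  (via Tarn)
Jorvik: 27  (via Pirton)
Shortest route: Brook → Dunly → Pirton → Jorvik = 27 km.

27 km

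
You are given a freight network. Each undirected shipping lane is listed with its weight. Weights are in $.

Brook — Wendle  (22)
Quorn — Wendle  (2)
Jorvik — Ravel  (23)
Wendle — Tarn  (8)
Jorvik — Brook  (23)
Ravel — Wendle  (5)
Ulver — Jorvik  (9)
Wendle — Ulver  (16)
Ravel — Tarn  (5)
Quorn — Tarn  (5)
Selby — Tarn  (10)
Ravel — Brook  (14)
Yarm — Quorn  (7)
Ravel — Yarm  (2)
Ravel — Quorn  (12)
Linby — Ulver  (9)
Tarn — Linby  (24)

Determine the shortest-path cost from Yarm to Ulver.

$23

Compare a few routes:
Yarm - Ravel - Tarn - Quorn - Wendle - Ulver: 2+5+5+2+16 = 30
Yarm - Ravel - Wendle - Ulver: 2+5+16 = 23
Yarm - Quorn - Wendle - Ulver: 7+2+16 = 25
Cheapest is Yarm - Ravel - Wendle - Ulver at $23.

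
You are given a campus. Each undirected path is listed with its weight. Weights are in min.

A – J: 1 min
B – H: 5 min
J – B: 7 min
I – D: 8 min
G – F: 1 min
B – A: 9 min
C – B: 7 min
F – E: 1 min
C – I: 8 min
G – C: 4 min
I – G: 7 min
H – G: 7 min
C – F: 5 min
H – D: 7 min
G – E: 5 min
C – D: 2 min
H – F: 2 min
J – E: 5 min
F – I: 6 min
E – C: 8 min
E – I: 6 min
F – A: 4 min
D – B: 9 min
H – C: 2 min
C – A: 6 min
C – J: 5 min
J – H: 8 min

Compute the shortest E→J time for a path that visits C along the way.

Shortest E→C: E → F → H → C = 5
Best C to J: C → J costing 5
Total via C: 5 + 5 = 10 min.

10 min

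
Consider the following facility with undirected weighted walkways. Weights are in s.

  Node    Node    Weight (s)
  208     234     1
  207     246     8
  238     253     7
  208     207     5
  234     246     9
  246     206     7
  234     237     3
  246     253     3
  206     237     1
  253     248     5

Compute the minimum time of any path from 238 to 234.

19 s

Shortest distances from 238:
238: 0
253: 7  (via 238)
246: 10  (via 253)
248: 12  (via 253)
206: 17  (via 246)
237: 18  (via 206)
207: 18  (via 246)
234: 19  (via 246)
Shortest route: 238–253–246–234 = 19 s.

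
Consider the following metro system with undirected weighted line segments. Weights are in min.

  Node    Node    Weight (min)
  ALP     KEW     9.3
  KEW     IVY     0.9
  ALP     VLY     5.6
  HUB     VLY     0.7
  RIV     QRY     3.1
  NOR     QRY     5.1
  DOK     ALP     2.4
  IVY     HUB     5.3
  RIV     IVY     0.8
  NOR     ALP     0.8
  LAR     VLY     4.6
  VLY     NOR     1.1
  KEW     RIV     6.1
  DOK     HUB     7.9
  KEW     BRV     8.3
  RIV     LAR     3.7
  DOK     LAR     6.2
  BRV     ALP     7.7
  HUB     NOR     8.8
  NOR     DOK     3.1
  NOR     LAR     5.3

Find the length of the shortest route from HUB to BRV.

10.3 min

Running Dijkstra from HUB:
HUB: 0
VLY: 0.7  (via HUB)
NOR: 1.8  (via VLY)
ALP: 2.6  (via NOR)
DOK: 4.9  (via NOR)
LAR: 5.3  (via VLY)
IVY: 5.3  (via HUB)
RIV: 6.1  (via IVY)
KEW: 6.2  (via IVY)
QRY: 6.9  (via NOR)
BRV: 10.3  (via ALP)
Shortest route: HUB → VLY → NOR → ALP → BRV = 10.3 min.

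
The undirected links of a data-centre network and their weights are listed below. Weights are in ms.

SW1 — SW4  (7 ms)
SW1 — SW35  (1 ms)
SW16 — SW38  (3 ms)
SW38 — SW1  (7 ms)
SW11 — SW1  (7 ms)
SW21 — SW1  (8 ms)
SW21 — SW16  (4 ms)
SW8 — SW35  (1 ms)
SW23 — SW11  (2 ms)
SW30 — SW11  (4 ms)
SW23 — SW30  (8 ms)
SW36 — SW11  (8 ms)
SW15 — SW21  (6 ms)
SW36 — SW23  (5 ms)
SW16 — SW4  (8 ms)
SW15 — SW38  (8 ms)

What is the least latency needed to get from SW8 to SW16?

Running Dijkstra from SW8:
SW8: 0
SW35: 1  (via SW8)
SW1: 2  (via SW35)
SW38: 9  (via SW1)
SW11: 9  (via SW1)
SW4: 9  (via SW1)
SW21: 10  (via SW1)
SW23: 11  (via SW11)
SW16: 12  (via SW38)
Shortest route: SW8 → SW35 → SW1 → SW38 → SW16 = 12 ms.

12 ms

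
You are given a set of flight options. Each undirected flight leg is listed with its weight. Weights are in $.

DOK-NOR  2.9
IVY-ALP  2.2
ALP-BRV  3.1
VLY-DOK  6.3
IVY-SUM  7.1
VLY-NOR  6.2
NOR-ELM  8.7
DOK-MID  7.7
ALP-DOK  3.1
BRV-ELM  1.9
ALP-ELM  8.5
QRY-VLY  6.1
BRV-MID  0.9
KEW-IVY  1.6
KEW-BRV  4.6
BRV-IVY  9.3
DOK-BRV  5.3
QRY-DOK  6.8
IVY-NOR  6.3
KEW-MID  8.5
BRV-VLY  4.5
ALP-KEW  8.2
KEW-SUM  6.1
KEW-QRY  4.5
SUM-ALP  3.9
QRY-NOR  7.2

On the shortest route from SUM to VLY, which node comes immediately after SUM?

ALP

Compare a few routes:
SUM–ALP–DOK–NOR–VLY: 3.9+3.1+2.9+6.2 = 16.1
SUM–ALP–DOK–VLY: 3.9+3.1+6.3 = 13.3
SUM–KEW–BRV–VLY: 6.1+4.6+4.5 = 15.2
SUM–ALP–BRV–VLY: 3.9+3.1+4.5 = 11.5
Cheapest is SUM–ALP–BRV–VLY at $11.5.
So from SUM the first move is to ALP.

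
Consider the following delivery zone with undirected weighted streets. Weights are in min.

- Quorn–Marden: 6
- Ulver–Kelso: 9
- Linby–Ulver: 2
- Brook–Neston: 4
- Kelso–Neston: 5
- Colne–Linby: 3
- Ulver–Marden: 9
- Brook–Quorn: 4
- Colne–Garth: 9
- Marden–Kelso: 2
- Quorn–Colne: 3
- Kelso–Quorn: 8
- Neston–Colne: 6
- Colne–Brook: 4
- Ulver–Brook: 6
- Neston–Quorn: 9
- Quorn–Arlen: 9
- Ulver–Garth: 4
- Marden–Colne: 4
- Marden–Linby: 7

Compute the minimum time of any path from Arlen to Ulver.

17 min

Candidate routes:
Arlen → Quorn → Brook → Ulver: 9+4+6 = 19
Arlen → Quorn → Colne → Linby → Ulver: 9+3+3+2 = 17
Cheapest is Arlen → Quorn → Colne → Linby → Ulver at 17 min.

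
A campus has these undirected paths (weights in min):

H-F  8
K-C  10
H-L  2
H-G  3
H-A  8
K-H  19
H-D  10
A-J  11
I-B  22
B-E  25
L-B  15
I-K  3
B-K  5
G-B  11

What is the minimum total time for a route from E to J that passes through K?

68 min

Shortest E→K: E → B → K = 30
Best K to J: K → H → A → J costing 38
Total via K: 30 + 38 = 68 min.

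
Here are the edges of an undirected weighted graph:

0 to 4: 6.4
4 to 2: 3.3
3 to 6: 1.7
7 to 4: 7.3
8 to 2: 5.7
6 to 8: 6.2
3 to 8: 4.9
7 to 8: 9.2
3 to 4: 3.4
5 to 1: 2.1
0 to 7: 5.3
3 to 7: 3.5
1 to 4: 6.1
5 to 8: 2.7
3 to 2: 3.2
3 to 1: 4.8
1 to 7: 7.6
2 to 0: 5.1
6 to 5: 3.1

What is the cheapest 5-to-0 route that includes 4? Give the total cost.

Shortest 5→4: 5 → 1 → 4 = 8.2
Best 4 to 0: 4 → 0 costing 6.4
Total via 4: 8.2 + 6.4 = 14.6.

14.6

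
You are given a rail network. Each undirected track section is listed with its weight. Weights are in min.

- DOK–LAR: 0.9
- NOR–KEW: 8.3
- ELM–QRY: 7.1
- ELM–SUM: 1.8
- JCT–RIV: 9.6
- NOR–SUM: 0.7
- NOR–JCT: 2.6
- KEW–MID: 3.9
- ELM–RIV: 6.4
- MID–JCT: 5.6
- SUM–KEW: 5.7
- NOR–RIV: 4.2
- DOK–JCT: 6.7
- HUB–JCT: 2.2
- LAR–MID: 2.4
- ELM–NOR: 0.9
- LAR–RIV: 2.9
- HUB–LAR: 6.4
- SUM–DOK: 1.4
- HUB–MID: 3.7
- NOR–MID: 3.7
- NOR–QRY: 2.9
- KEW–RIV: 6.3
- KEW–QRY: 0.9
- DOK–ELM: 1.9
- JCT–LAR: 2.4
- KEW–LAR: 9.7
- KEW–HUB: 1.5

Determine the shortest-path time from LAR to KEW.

Enumerating some paths:
LAR - MID - KEW: 2.4+3.9 = 6.3
LAR - JCT - HUB - KEW: 2.4+2.2+1.5 = 6.1
Cheapest is LAR - JCT - HUB - KEW at 6.1 min.

6.1 min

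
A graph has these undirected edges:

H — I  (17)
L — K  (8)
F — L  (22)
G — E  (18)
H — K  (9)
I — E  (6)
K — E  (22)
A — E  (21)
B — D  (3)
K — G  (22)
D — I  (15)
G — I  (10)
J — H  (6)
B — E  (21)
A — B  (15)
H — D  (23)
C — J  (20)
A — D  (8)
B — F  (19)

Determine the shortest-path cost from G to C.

53

Compare a few routes:
G–K–H–J–C: 22+9+6+20 = 57
G–I–H–J–C: 10+17+6+20 = 53
Cheapest is G–I–H–J–C at 53.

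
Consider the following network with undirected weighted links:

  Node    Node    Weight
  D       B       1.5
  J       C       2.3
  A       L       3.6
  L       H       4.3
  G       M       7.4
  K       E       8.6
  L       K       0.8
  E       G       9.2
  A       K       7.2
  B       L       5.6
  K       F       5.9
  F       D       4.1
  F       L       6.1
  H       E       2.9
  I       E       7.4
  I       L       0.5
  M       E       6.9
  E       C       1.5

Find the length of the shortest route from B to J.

Candidate routes:
B - L - K - E - C - J: 5.6+0.8+8.6+1.5+2.3 = 18.8
B - L - I - E - C - J: 5.6+0.5+7.4+1.5+2.3 = 17.3
B - L - H - E - C - J: 5.6+4.3+2.9+1.5+2.3 = 16.6
The minimum is 16.6 via B - L - H - E - C - J.

16.6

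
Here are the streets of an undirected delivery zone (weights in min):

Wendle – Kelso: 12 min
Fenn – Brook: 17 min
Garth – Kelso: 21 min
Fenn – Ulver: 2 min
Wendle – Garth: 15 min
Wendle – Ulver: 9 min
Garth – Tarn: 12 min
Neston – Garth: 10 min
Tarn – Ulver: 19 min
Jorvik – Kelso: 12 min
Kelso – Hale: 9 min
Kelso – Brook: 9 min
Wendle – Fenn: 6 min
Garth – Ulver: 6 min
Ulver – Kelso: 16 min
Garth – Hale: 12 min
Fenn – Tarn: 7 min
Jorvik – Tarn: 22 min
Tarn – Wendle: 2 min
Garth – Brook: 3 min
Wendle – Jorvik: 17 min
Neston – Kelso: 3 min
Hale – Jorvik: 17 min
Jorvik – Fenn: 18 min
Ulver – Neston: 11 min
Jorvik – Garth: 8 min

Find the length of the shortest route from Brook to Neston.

Running Dijkstra from Brook:
Brook: 0
Garth: 3  (via Brook)
Kelso: 9  (via Brook)
Ulver: 9  (via Garth)
Jorvik: 11  (via Garth)
Fenn: 11  (via Ulver)
Neston: 12  (via Kelso)
Shortest route: Brook–Kelso–Neston = 12 min.

12 min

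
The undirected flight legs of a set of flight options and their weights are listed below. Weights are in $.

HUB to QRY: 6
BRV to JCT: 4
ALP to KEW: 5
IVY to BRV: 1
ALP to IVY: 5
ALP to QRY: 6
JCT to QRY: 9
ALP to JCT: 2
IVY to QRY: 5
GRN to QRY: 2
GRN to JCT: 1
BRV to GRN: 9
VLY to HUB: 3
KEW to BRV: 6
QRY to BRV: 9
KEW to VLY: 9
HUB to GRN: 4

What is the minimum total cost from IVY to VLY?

$13

Shortest distances from IVY:
IVY: 0
BRV: 1  (via IVY)
QRY: 5  (via IVY)
JCT: 5  (via BRV)
ALP: 5  (via IVY)
GRN: 6  (via JCT)
KEW: 7  (via BRV)
HUB: 10  (via GRN)
VLY: 13  (via HUB)
Shortest route: IVY → BRV → JCT → GRN → HUB → VLY = $13.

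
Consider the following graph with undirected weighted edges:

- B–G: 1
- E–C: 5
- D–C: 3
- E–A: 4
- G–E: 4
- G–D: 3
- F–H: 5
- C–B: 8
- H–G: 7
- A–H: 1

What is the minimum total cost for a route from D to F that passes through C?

18

Best D to C: D → C costing 3
Shortest C→F: C → E → A → H → F = 15
Total via C: 3 + 15 = 18.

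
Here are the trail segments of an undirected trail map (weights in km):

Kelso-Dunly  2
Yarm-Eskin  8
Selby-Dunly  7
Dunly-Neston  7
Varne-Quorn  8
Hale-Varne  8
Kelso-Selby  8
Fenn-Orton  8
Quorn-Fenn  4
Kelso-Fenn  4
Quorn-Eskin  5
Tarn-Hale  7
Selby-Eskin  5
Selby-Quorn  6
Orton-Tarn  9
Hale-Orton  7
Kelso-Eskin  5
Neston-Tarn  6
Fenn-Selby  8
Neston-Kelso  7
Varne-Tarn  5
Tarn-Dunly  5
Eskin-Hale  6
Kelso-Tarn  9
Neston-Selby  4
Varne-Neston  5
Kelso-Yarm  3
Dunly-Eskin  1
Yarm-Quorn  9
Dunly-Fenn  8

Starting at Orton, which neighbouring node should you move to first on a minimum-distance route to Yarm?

Fenn

Compare a few routes:
Orton - Fenn - Kelso - Yarm: 8+4+3 = 15
Orton - Hale - Eskin - Dunly - Kelso - Yarm: 7+6+1+2+3 = 19
Orton - Tarn - Dunly - Kelso - Yarm: 9+5+2+3 = 19
The minimum is 15 km via Orton - Fenn - Kelso - Yarm.
So from Orton the first move is to Fenn.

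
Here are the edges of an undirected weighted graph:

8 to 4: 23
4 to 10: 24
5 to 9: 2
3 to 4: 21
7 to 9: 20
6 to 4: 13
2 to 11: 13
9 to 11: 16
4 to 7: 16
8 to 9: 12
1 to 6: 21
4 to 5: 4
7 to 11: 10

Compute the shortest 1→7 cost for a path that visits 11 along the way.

Best 1 to 11: 1 → 6 → 4 → 5 → 9 → 11 costing 56
Shortest 11→7: 11 → 7 = 10
Total via 11: 56 + 10 = 66.

66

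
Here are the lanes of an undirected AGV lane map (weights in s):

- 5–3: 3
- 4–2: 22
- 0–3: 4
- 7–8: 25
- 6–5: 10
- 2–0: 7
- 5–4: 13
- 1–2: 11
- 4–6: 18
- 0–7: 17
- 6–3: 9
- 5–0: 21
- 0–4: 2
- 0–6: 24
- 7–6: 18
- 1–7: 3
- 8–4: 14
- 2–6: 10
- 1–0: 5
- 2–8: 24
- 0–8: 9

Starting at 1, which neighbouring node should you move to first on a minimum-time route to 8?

0

Enumerating some paths:
1 → 0 → 8: 5+9 = 14
1 → 0 → 4 → 8: 5+2+14 = 21
1 → 2 → 0 → 8: 11+7+9 = 27
Cheapest is 1 → 0 → 8 at 14 s.
So from 1 the first move is to 0.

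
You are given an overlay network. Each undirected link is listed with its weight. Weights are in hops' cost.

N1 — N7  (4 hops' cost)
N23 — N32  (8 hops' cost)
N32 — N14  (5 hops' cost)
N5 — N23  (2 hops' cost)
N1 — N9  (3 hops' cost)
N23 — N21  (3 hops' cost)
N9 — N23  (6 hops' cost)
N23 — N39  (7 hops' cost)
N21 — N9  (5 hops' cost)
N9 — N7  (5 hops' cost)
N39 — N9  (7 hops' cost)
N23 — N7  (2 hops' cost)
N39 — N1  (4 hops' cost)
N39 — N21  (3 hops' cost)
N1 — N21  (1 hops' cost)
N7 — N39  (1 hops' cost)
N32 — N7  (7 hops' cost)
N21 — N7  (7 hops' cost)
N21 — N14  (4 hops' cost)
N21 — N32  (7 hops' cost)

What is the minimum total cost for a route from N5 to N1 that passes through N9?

11 hops' cost

Shortest N5→N9: N5 → N23 → N9 = 8
Best N9 to N1: N9 → N1 costing 3
Total via N9: 8 + 3 = 11 hops' cost.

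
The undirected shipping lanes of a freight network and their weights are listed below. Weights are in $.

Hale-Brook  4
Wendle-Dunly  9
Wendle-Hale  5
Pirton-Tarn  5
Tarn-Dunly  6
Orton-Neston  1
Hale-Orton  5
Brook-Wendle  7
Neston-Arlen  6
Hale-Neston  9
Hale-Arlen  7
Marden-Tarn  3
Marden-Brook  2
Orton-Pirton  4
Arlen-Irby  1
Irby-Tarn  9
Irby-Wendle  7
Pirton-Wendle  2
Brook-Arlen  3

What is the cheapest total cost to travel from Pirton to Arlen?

Compare a few routes:
Pirton - Orton - Neston - Arlen: 4+1+6 = 11
Pirton - Wendle - Irby - Arlen: 2+7+1 = 10
Cheapest is Pirton - Wendle - Irby - Arlen at $10.

$10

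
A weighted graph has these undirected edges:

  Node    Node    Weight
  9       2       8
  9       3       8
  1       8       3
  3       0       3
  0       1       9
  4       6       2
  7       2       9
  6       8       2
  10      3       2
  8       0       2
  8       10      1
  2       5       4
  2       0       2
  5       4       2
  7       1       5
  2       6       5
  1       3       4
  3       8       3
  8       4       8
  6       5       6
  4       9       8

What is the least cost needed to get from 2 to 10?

Settle nodes by increasing distance from 2:
2: 0
0: 2  (via 2)
5: 4  (via 2)
8: 4  (via 0)
3: 5  (via 0)
6: 5  (via 2)
10: 5  (via 8)
Shortest route: 2 → 0 → 8 → 10 = 5.

5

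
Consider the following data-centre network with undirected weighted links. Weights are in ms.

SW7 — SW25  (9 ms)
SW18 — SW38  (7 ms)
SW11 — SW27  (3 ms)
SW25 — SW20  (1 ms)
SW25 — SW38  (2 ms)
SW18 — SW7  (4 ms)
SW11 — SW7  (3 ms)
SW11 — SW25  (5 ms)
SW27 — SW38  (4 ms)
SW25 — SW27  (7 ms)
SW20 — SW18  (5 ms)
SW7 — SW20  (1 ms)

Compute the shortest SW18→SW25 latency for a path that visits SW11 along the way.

Best SW18 to SW11: SW18–SW7–SW11 costing 7
Best SW11 to SW25: SW11–SW25 costing 5
Total via SW11: 7 + 5 = 12 ms.

12 ms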